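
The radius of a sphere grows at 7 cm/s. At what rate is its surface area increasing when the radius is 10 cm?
560π cm²/s

S = 4πr²
dS/dt = dS/dr · dr/dt = 8πr · 7
At r = 10: dS/dt = 560π cm²/s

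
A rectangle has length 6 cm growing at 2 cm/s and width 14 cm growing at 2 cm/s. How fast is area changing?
40 cm²/s

A = lw
dA/dt = w·dl/dt + l·dw/dt = 14·2 + 6·2 = 40 cm²/s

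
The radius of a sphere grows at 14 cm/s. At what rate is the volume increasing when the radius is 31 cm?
53816π cm³/s

V = (4/3)πr³
dV/dt = dV/dr · dr/dt = 4πr² · 14
At r = 31: dV/dt = 53816π cm³/s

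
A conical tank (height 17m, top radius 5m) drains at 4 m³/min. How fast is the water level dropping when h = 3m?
1156/(225π) ≈ 1.635 m/min

r/h = 5/17, so r = (5/17)h
V = (1/3)πr²h = (1/3)π((5/17)h)²h = (25/867)πh³
dV/dh = (25/289)πh²
dh/dt = (dV/dt)/(dV/dh) = -4/((25/289)π·3²) = -1156/(225π) m/min
The level is dropping at 1156/(225π) ≈ 1.635 m/min.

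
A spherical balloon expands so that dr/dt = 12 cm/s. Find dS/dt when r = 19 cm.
1824π cm²/s

S = 4πr²
dS/dt = dS/dr · dr/dt = 8πr · 12
At r = 19: dS/dt = 1824π cm²/s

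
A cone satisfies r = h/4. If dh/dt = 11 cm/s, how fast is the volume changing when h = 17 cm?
3179π/16 cm³/s

V = (1/3)π(h/4)²h = πh³/48
dV/dt = πh²/16 · 11
At h = 17: dV/dt = 3179π/16 cm³/s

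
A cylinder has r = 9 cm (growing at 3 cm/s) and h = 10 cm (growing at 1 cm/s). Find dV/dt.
621π cm³/s

V = πr²h
dV/dt = 2πrh·dr/dt + πr²·dh/dt
= 2π(9)(10)(3) + π(9)²(1)
= 621π cm³/s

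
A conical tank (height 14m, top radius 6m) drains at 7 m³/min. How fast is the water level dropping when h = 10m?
343/(900π) ≈ 0.1213 m/min

r/h = 6/14, so r = (3/7)h
V = (1/3)πr²h = (1/3)π((3/7)h)²h = (3/49)πh³
dV/dh = (9/49)πh²
dh/dt = (dV/dt)/(dV/dh) = -7/((9/49)π·10²) = -343/(900π) m/min
The level is dropping at 343/(900π) ≈ 0.1213 m/min.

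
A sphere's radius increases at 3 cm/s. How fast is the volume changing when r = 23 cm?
6348π cm³/s

V = (4/3)πr³
dV/dt = dV/dr · dr/dt = 4πr² · 3
At r = 23: dV/dt = 6348π cm³/s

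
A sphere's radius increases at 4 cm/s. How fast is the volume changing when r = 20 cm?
6400π cm³/s

V = (4/3)πr³
dV/dt = dV/dr · dr/dt = 4πr² · 4
At r = 20: dV/dt = 6400π cm³/s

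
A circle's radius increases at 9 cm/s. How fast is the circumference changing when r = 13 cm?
18π cm/s

C = 2πr
dC/dt = 2π · dr/dt = 2π · 9 = 18π cm/s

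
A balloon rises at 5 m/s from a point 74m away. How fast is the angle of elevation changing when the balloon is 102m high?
0.0233 rad/s

tan(θ) = y/74
sec²(θ) · dθ/dt = (1/74) · dy/dt
dθ/dt = cos²(θ)/74 · 5 = 74/(74² + 102²) · 5
dθ/dt = 0.0233 rad/s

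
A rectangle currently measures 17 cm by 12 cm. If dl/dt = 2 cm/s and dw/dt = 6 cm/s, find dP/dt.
16 cm/s

P = 2(l + w)
dP/dt = 2(dl/dt + dw/dt) = 2(2 + 6) = 16 cm/s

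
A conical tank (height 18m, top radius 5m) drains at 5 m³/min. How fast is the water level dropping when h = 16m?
81/(320π) ≈ 0.08057 m/min

r/h = 5/18, so r = (5/18)h
V = (1/3)πr²h = (1/3)π((5/18)h)²h = (25/972)πh³
dV/dh = (25/324)πh²
dh/dt = (dV/dt)/(dV/dh) = -5/((25/324)π·16²) = -81/(320π) m/min
The level is dropping at 81/(320π) ≈ 0.08057 m/min.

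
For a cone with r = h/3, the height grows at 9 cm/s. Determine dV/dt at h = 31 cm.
961π cm³/s

V = (1/3)π(h/3)²h = πh³/27
dV/dt = πh²/9 · 9
At h = 31: dV/dt = 961π cm³/s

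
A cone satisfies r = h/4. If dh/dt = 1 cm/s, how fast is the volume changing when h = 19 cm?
361π/16 cm³/s

V = (1/3)π(h/4)²h = πh³/48
dV/dt = πh²/16 · 1
At h = 19: dV/dt = 361π/16 cm³/s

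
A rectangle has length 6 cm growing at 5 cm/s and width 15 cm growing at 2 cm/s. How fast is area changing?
87 cm²/s

A = lw
dA/dt = w·dl/dt + l·dw/dt = 15·5 + 6·2 = 87 cm²/s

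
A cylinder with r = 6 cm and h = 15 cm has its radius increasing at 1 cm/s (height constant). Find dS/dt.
54π cm²/s

S = 2πrh + 2πr² (lateral + bases)
dS/dt = (2πh + 4πr)·dr/dt = (2π·15 + 4π·6)·1
= 54π cm²/s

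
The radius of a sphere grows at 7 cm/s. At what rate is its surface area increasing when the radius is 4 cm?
224π cm²/s

S = 4πr²
dS/dt = dS/dr · dr/dt = 8πr · 7
At r = 4: dS/dt = 224π cm²/s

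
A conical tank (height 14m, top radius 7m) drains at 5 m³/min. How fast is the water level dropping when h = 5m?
4/(5π) ≈ 0.2546 m/min

r/h = 7/14, so r = (1/2)h
V = (1/3)πr²h = (1/3)π((1/2)h)²h = (1/12)πh³
dV/dh = (1/4)πh²
dh/dt = (dV/dt)/(dV/dh) = -5/((1/4)π·5²) = -4/(5π) m/min
The level is dropping at 4/(5π) ≈ 0.2546 m/min.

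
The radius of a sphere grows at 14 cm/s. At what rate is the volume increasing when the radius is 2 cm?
224π cm³/s

V = (4/3)πr³
dV/dt = dV/dr · dr/dt = 4πr² · 14
At r = 2: dV/dt = 224π cm³/s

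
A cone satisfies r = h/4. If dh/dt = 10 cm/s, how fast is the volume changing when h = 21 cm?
2205π/8 cm³/s

V = (1/3)π(h/4)²h = πh³/48
dV/dt = πh²/16 · 10
At h = 21: dV/dt = 2205π/8 cm³/s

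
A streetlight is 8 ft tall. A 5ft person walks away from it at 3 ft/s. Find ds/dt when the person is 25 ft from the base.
5 ft/s

By similar triangles: 8/(x+s) = 5/s
Solving: s = 5x/3
ds/dt = 5/3 · dx/dt = 5/3 · 3 = 5 ft/s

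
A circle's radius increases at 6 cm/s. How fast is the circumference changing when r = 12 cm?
12π cm/s

C = 2πr
dC/dt = 2π · dr/dt = 2π · 6 = 12π cm/s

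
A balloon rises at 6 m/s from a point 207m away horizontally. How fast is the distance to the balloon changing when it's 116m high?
696√56305/56305 ≈ 2.933 m/s

z² = 207² + y²
z = √(207² + 116²) = √56305
dz/dt = y/z · dy/dt = 116/√56305 · 6 = 696√56305/56305 ≈ 2.933 m/s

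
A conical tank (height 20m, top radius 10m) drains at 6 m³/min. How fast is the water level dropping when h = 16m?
3/(32π) ≈ 0.02984 m/min

r/h = 10/20, so r = (1/2)h
V = (1/3)πr²h = (1/3)π((1/2)h)²h = (1/12)πh³
dV/dh = (1/4)πh²
dh/dt = (dV/dt)/(dV/dh) = -6/((1/4)π·16²) = -3/(32π) m/min
The level is dropping at 3/(32π) ≈ 0.02984 m/min.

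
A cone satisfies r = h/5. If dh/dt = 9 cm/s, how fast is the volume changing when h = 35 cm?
441π cm³/s

V = (1/3)π(h/5)²h = πh³/75
dV/dt = πh²/25 · 9
At h = 35: dV/dt = 441π cm³/s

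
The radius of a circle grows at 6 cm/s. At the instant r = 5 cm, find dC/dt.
12π cm/s

C = 2πr
dC/dt = 2π · dr/dt = 2π · 6 = 12π cm/s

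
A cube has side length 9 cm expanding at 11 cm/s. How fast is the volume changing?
2673 cm³/s

V = s³
dV/dt = 3s² · ds/dt = 3·9²·11 = 2673 cm³/s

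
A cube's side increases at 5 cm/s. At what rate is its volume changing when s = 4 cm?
240 cm³/s

V = s³
dV/dt = 3s² · ds/dt = 3·4²·5 = 240 cm³/s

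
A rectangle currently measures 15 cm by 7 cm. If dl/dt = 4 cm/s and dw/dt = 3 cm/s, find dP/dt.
14 cm/s

P = 2(l + w)
dP/dt = 2(dl/dt + dw/dt) = 2(4 + 3) = 14 cm/s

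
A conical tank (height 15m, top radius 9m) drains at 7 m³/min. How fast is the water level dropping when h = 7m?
25/(63π) ≈ 0.1263 m/min

r/h = 9/15, so r = (3/5)h
V = (1/3)πr²h = (1/3)π((3/5)h)²h = (3/25)πh³
dV/dh = (9/25)πh²
dh/dt = (dV/dt)/(dV/dh) = -7/((9/25)π·7²) = -25/(63π) m/min
The level is dropping at 25/(63π) ≈ 0.1263 m/min.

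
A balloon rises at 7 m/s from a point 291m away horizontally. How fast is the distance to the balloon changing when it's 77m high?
539√90610/90610 ≈ 1.791 m/s

z² = 291² + y²
z = √(291² + 77²) = √90610
dz/dt = y/z · dy/dt = 77/√90610 · 7 = 539√90610/90610 ≈ 1.791 m/s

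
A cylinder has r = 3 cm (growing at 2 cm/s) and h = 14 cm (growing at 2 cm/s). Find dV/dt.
186π cm³/s

V = πr²h
dV/dt = 2πrh·dr/dt + πr²·dh/dt
= 2π(3)(14)(2) + π(3)²(2)
= 186π cm³/s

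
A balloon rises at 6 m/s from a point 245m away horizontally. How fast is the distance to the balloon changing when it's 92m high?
552√68489/68489 ≈ 2.109 m/s

z² = 245² + y²
z = √(245² + 92²) = √68489
dz/dt = y/z · dy/dt = 92/√68489 · 6 = 552√68489/68489 ≈ 2.109 m/s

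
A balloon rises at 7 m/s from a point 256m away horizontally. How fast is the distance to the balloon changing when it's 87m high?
609√73105/73105 ≈ 2.252 m/s

z² = 256² + y²
z = √(256² + 87²) = √73105
dz/dt = y/z · dy/dt = 87/√73105 · 7 = 609√73105/73105 ≈ 2.252 m/s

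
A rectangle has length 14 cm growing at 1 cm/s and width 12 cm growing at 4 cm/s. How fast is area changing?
68 cm²/s

A = lw
dA/dt = w·dl/dt + l·dw/dt = 12·1 + 14·4 = 68 cm²/s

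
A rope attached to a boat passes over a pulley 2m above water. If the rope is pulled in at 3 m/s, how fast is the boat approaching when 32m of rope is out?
16√255/85 ≈ 3.006 m/s

rope² = x² + 2²
x = √(32² - 2²) = 2√255
dx/dt = (rope/x) · d(rope)/dt = (32/(2√255)) · (-3) = -16√255/85 m/s
The boat approaches at 16√255/85 ≈ 3.006 m/s.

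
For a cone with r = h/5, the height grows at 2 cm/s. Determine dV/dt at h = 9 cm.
162π/25 cm³/s

V = (1/3)π(h/5)²h = πh³/75
dV/dt = πh²/25 · 2
At h = 9: dV/dt = 162π/25 cm³/s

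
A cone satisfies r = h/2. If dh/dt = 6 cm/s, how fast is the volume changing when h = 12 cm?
216π cm³/s

V = (1/3)π(h/2)²h = πh³/12
dV/dt = πh²/4 · 6
At h = 12: dV/dt = 216π cm³/s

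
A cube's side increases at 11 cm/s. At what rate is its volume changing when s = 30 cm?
29700 cm³/s

V = s³
dV/dt = 3s² · ds/dt = 3·30²·11 = 29700 cm³/s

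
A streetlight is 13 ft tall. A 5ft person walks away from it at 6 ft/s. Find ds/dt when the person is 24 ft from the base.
15/4 ft/s

By similar triangles: 13/(x+s) = 5/s
Solving: s = 5x/8
ds/dt = 5/8 · dx/dt = 5/8 · 6 = 15/4 ft/s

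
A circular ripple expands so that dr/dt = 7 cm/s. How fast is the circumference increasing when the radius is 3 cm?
14π cm/s

C = 2πr
dC/dt = 2π · dr/dt = 2π · 7 = 14π cm/s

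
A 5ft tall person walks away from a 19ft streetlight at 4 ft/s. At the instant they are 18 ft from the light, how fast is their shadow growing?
10/7 ft/s

By similar triangles: 19/(x+s) = 5/s
Solving: s = 5x/14
ds/dt = 5/14 · dx/dt = 5/14 · 4 = 10/7 ft/s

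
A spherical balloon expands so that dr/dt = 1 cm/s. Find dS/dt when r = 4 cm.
32π cm²/s

S = 4πr²
dS/dt = dS/dr · dr/dt = 8πr · 1
At r = 4: dS/dt = 32π cm²/s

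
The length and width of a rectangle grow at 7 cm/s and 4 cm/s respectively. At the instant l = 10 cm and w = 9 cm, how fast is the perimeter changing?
22 cm/s

P = 2(l + w)
dP/dt = 2(dl/dt + dw/dt) = 2(7 + 4) = 22 cm/s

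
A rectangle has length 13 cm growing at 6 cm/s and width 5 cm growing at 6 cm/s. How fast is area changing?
108 cm²/s

A = lw
dA/dt = w·dl/dt + l·dw/dt = 5·6 + 13·6 = 108 cm²/s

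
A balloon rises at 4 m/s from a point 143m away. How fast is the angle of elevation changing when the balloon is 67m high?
0.022937 rad/s

tan(θ) = y/143
sec²(θ) · dθ/dt = (1/143) · dy/dt
dθ/dt = cos²(θ)/143 · 4 = 143/(143² + 67²) · 4
dθ/dt = 0.022937 rad/s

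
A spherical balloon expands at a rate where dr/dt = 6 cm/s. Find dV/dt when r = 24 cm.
13824π cm³/s

V = (4/3)πr³
dV/dt = dV/dr · dr/dt = 4πr² · 6
At r = 24: dV/dt = 13824π cm³/s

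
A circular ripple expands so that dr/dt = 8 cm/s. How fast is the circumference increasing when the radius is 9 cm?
16π cm/s

C = 2πr
dC/dt = 2π · dr/dt = 2π · 8 = 16π cm/s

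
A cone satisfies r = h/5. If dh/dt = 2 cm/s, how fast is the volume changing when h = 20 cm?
32π cm³/s

V = (1/3)π(h/5)²h = πh³/75
dV/dt = πh²/25 · 2
At h = 20: dV/dt = 32π cm³/s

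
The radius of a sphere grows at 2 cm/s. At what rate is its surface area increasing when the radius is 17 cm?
272π cm²/s

S = 4πr²
dS/dt = dS/dr · dr/dt = 8πr · 2
At r = 17: dS/dt = 272π cm²/s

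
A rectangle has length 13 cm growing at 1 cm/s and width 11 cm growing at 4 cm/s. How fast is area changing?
63 cm²/s

A = lw
dA/dt = w·dl/dt + l·dw/dt = 11·1 + 13·4 = 63 cm²/s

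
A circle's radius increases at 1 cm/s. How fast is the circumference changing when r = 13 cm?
2π cm/s

C = 2πr
dC/dt = 2π · dr/dt = 2π · 1 = 2π cm/s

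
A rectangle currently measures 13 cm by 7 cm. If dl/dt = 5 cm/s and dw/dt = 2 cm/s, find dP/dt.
14 cm/s

P = 2(l + w)
dP/dt = 2(dl/dt + dw/dt) = 2(5 + 2) = 14 cm/s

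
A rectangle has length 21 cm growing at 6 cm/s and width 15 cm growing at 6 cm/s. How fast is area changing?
216 cm²/s

A = lw
dA/dt = w·dl/dt + l·dw/dt = 15·6 + 21·6 = 216 cm²/s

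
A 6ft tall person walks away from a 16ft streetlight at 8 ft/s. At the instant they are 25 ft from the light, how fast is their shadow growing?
24/5 ft/s

By similar triangles: 16/(x+s) = 6/s
Solving: s = 6x/10
ds/dt = 6/10 · dx/dt = 3/5 · 8 = 24/5 ft/s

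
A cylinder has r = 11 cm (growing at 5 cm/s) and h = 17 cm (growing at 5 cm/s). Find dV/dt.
2475π cm³/s

V = πr²h
dV/dt = 2πrh·dr/dt + πr²·dh/dt
= 2π(11)(17)(5) + π(11)²(5)
= 2475π cm³/s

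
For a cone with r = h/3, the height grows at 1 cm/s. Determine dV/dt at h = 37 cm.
1369π/9 cm³/s

V = (1/3)π(h/3)²h = πh³/27
dV/dt = πh²/9 · 1
At h = 37: dV/dt = 1369π/9 cm³/s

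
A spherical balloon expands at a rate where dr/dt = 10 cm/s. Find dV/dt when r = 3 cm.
360π cm³/s

V = (4/3)πr³
dV/dt = dV/dr · dr/dt = 4πr² · 10
At r = 3: dV/dt = 360π cm³/s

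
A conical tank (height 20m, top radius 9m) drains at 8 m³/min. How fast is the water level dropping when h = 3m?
3200/(729π) ≈ 1.397 m/min

r/h = 9/20, so r = (9/20)h
V = (1/3)πr²h = (1/3)π((9/20)h)²h = (27/400)πh³
dV/dh = (81/400)πh²
dh/dt = (dV/dt)/(dV/dh) = -8/((81/400)π·3²) = -3200/(729π) m/min
The level is dropping at 3200/(729π) ≈ 1.397 m/min.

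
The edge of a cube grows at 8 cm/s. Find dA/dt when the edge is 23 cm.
2208 cm²/s

A = 6s²
dA/dt = 12s · ds/dt = 12·23·8 = 2208 cm²/s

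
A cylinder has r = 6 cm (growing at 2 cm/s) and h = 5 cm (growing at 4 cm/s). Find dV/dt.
264π cm³/s

V = πr²h
dV/dt = 2πrh·dr/dt + πr²·dh/dt
= 2π(6)(5)(2) + π(6)²(4)
= 264π cm³/s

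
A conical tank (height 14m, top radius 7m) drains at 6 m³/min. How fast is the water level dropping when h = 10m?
6/(25π) ≈ 0.07639 m/min

r/h = 7/14, so r = (1/2)h
V = (1/3)πr²h = (1/3)π((1/2)h)²h = (1/12)πh³
dV/dh = (1/4)πh²
dh/dt = (dV/dt)/(dV/dh) = -6/((1/4)π·10²) = -6/(25π) m/min
The level is dropping at 6/(25π) ≈ 0.07639 m/min.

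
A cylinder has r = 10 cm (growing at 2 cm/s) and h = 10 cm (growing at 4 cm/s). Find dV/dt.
800π cm³/s

V = πr²h
dV/dt = 2πrh·dr/dt + πr²·dh/dt
= 2π(10)(10)(2) + π(10)²(4)
= 800π cm³/s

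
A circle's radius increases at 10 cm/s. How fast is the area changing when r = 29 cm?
580π cm²/s

A = πr²
dA/dt = 2πr · dr/dt = 2π(29)(10) = 580π cm²/s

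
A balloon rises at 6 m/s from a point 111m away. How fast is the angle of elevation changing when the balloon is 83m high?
0.034669 rad/s

tan(θ) = y/111
sec²(θ) · dθ/dt = (1/111) · dy/dt
dθ/dt = cos²(θ)/111 · 6 = 111/(111² + 83²) · 6
dθ/dt = 0.034669 rad/s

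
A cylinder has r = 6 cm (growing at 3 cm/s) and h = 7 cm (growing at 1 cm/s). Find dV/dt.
288π cm³/s

V = πr²h
dV/dt = 2πrh·dr/dt + πr²·dh/dt
= 2π(6)(7)(3) + π(6)²(1)
= 288π cm³/s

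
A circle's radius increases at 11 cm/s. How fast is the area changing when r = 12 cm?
264π cm²/s

A = πr²
dA/dt = 2πr · dr/dt = 2π(12)(11) = 264π cm²/s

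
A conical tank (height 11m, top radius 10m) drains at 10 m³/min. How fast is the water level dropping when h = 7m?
121/(490π) ≈ 0.0786 m/min

r/h = 10/11, so r = (10/11)h
V = (1/3)πr²h = (1/3)π((10/11)h)²h = (100/363)πh³
dV/dh = (100/121)πh²
dh/dt = (dV/dt)/(dV/dh) = -10/((100/121)π·7²) = -121/(490π) m/min
The level is dropping at 121/(490π) ≈ 0.0786 m/min.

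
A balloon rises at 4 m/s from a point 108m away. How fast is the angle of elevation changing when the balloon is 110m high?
0.018179 rad/s

tan(θ) = y/108
sec²(θ) · dθ/dt = (1/108) · dy/dt
dθ/dt = cos²(θ)/108 · 4 = 108/(108² + 110²) · 4
dθ/dt = 0.018179 rad/s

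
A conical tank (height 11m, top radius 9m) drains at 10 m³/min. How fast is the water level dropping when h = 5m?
242/(405π) ≈ 0.1902 m/min

r/h = 9/11, so r = (9/11)h
V = (1/3)πr²h = (1/3)π((9/11)h)²h = (27/121)πh³
dV/dh = (81/121)πh²
dh/dt = (dV/dt)/(dV/dh) = -10/((81/121)π·5²) = -242/(405π) m/min
The level is dropping at 242/(405π) ≈ 0.1902 m/min.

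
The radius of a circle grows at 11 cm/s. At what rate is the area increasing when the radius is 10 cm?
220π cm²/s

A = πr²
dA/dt = 2πr · dr/dt = 2π(10)(11) = 220π cm²/s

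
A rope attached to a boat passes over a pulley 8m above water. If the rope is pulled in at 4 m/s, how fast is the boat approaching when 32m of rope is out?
16√15/15 ≈ 4.131 m/s

rope² = x² + 8²
x = √(32² - 8²) = 8√15
dx/dt = (rope/x) · d(rope)/dt = (32/(8√15)) · (-4) = -16√15/15 m/s
The boat approaches at 16√15/15 ≈ 4.131 m/s.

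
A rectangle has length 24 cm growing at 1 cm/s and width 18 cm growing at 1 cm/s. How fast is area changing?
42 cm²/s

A = lw
dA/dt = w·dl/dt + l·dw/dt = 18·1 + 24·1 = 42 cm²/s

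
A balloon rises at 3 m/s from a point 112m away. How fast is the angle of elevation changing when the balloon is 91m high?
0.016134 rad/s

tan(θ) = y/112
sec²(θ) · dθ/dt = (1/112) · dy/dt
dθ/dt = cos²(θ)/112 · 3 = 112/(112² + 91²) · 3
dθ/dt = 0.016134 rad/s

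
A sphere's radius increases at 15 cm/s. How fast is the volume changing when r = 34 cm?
69360π cm³/s

V = (4/3)πr³
dV/dt = dV/dr · dr/dt = 4πr² · 15
At r = 34: dV/dt = 69360π cm³/s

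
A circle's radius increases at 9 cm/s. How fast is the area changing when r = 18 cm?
324π cm²/s

A = πr²
dA/dt = 2πr · dr/dt = 2π(18)(9) = 324π cm²/s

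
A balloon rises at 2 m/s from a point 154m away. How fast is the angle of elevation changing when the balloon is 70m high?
0.010763 rad/s

tan(θ) = y/154
sec²(θ) · dθ/dt = (1/154) · dy/dt
dθ/dt = cos²(θ)/154 · 2 = 154/(154² + 70²) · 2
dθ/dt = 0.010763 rad/s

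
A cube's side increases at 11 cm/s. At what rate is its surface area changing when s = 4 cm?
528 cm²/s

A = 6s²
dA/dt = 12s · ds/dt = 12·4·11 = 528 cm²/s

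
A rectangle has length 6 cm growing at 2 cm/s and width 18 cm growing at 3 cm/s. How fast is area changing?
54 cm²/s

A = lw
dA/dt = w·dl/dt + l·dw/dt = 18·2 + 6·3 = 54 cm²/s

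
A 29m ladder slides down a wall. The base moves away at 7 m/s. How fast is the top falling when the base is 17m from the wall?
119√138/276 ≈ 5.065 m/s

x² + y² = 29²
2x·dx/dt + 2y·dy/dt = 0
dy/dt = -x/y · dx/dt = -17/(2√138) · 7 = -119√138/276 m/s
The top is descending at 119√138/276 ≈ 5.065 m/s.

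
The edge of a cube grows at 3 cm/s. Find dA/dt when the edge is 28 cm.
1008 cm²/s

A = 6s²
dA/dt = 12s · ds/dt = 12·28·3 = 1008 cm²/s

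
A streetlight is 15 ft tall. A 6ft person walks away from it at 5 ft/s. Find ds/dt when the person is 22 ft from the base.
10/3 ft/s

By similar triangles: 15/(x+s) = 6/s
Solving: s = 6x/9
ds/dt = 6/9 · dx/dt = 2/3 · 5 = 10/3 ft/s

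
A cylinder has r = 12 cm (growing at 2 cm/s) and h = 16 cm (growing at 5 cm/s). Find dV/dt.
1488π cm³/s

V = πr²h
dV/dt = 2πrh·dr/dt + πr²·dh/dt
= 2π(12)(16)(2) + π(12)²(5)
= 1488π cm³/s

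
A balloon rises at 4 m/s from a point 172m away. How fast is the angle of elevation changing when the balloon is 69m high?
0.020032 rad/s

tan(θ) = y/172
sec²(θ) · dθ/dt = (1/172) · dy/dt
dθ/dt = cos²(θ)/172 · 4 = 172/(172² + 69²) · 4
dθ/dt = 0.020032 rad/s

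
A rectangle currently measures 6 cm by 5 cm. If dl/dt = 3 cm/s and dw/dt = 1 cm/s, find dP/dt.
8 cm/s

P = 2(l + w)
dP/dt = 2(dl/dt + dw/dt) = 2(3 + 1) = 8 cm/s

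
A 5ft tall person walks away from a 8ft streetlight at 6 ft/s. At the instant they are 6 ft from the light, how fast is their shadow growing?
10 ft/s

By similar triangles: 8/(x+s) = 5/s
Solving: s = 5x/3
ds/dt = 5/3 · dx/dt = 5/3 · 6 = 10 ft/s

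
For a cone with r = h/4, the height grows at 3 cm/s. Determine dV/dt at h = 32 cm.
192π cm³/s

V = (1/3)π(h/4)²h = πh³/48
dV/dt = πh²/16 · 3
At h = 32: dV/dt = 192π cm³/s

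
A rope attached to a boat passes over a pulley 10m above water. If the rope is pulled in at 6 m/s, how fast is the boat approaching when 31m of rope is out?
62√861/287 ≈ 6.339 m/s

rope² = x² + 10²
x = √(31² - 10²) = √861
dx/dt = (rope/x) · d(rope)/dt = (31/√861) · (-6) = -62√861/287 m/s
The boat approaches at 62√861/287 ≈ 6.339 m/s.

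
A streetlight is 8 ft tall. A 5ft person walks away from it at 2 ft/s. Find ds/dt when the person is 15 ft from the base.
10/3 ft/s

By similar triangles: 8/(x+s) = 5/s
Solving: s = 5x/3
ds/dt = 5/3 · dx/dt = 5/3 · 2 = 10/3 ft/s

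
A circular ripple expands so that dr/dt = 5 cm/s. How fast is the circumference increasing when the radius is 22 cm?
10π cm/s

C = 2πr
dC/dt = 2π · dr/dt = 2π · 5 = 10π cm/s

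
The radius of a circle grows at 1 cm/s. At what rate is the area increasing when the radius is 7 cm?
14π cm²/s

A = πr²
dA/dt = 2πr · dr/dt = 2π(7)(1) = 14π cm²/s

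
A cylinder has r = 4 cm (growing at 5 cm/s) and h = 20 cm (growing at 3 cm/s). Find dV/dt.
848π cm³/s

V = πr²h
dV/dt = 2πrh·dr/dt + πr²·dh/dt
= 2π(4)(20)(5) + π(4)²(3)
= 848π cm³/s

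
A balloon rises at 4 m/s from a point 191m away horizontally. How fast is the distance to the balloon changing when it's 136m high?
544√54977/54977 ≈ 2.32 m/s

z² = 191² + y²
z = √(191² + 136²) = √54977
dz/dt = y/z · dy/dt = 136/√54977 · 4 = 544√54977/54977 ≈ 2.32 m/s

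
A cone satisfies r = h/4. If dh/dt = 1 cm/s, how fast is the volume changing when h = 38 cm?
361π/4 cm³/s

V = (1/3)π(h/4)²h = πh³/48
dV/dt = πh²/16 · 1
At h = 38: dV/dt = 361π/4 cm³/s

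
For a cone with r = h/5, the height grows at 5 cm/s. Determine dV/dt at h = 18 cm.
324π/5 cm³/s

V = (1/3)π(h/5)²h = πh³/75
dV/dt = πh²/25 · 5
At h = 18: dV/dt = 324π/5 cm³/s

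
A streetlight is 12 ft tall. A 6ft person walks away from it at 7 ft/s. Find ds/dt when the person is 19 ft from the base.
7 ft/s

By similar triangles: 12/(x+s) = 6/s
Solving: s = 6x/6
ds/dt = 6/6 · dx/dt = 1 · 7 = 7 ft/s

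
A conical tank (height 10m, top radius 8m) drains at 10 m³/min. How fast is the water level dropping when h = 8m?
125/(512π) ≈ 0.07771 m/min

r/h = 8/10, so r = (4/5)h
V = (1/3)πr²h = (1/3)π((4/5)h)²h = (16/75)πh³
dV/dh = (16/25)πh²
dh/dt = (dV/dt)/(dV/dh) = -10/((16/25)π·8²) = -125/(512π) m/min
The level is dropping at 125/(512π) ≈ 0.07771 m/min.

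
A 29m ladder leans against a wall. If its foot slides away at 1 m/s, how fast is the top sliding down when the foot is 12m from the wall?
12√697/697 ≈ 0.4545 m/s

x² + y² = 29²
2x·dx/dt + 2y·dy/dt = 0
dy/dt = -x/y · dx/dt = -12/√697 · 1 = -12√697/697 m/s
The top is descending at 12√697/697 ≈ 0.4545 m/s.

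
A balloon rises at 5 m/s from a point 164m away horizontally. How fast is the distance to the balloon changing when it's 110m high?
275√9749/9749 ≈ 2.785 m/s

z² = 164² + y²
z = √(164² + 110²) = 2√9749
dz/dt = y/z · dy/dt = 110/(2√9749) · 5 = 275√9749/9749 ≈ 2.785 m/s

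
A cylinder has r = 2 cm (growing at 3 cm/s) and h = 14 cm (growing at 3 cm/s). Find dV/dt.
180π cm³/s

V = πr²h
dV/dt = 2πrh·dr/dt + πr²·dh/dt
= 2π(2)(14)(3) + π(2)²(3)
= 180π cm³/s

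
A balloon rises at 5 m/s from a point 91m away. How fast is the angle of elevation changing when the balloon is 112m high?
0.021849 rad/s

tan(θ) = y/91
sec²(θ) · dθ/dt = (1/91) · dy/dt
dθ/dt = cos²(θ)/91 · 5 = 91/(91² + 112²) · 5
dθ/dt = 0.021849 rad/s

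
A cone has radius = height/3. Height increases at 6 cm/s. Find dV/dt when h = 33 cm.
726π cm³/s

V = (1/3)π(h/3)²h = πh³/27
dV/dt = πh²/9 · 6
At h = 33: dV/dt = 726π cm³/s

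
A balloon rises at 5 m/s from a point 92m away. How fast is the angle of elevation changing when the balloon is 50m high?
0.041955 rad/s

tan(θ) = y/92
sec²(θ) · dθ/dt = (1/92) · dy/dt
dθ/dt = cos²(θ)/92 · 5 = 92/(92² + 50²) · 5
dθ/dt = 0.041955 rad/s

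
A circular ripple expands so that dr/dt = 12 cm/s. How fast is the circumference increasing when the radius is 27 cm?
24π cm/s

C = 2πr
dC/dt = 2π · dr/dt = 2π · 12 = 24π cm/s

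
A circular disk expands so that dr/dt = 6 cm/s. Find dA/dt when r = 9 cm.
108π cm²/s

A = πr²
dA/dt = 2πr · dr/dt = 2π(9)(6) = 108π cm²/s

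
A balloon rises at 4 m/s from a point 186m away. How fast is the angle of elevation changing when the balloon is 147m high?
0.013237 rad/s

tan(θ) = y/186
sec²(θ) · dθ/dt = (1/186) · dy/dt
dθ/dt = cos²(θ)/186 · 4 = 186/(186² + 147²) · 4
dθ/dt = 0.013237 rad/s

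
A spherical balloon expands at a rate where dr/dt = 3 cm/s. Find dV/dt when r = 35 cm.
14700π cm³/s

V = (4/3)πr³
dV/dt = dV/dr · dr/dt = 4πr² · 3
At r = 35: dV/dt = 14700π cm³/s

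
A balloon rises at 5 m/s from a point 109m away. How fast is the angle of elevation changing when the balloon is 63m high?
0.034385 rad/s

tan(θ) = y/109
sec²(θ) · dθ/dt = (1/109) · dy/dt
dθ/dt = cos²(θ)/109 · 5 = 109/(109² + 63²) · 5
dθ/dt = 0.034385 rad/s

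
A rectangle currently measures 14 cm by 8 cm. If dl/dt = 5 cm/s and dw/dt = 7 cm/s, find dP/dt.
24 cm/s

P = 2(l + w)
dP/dt = 2(dl/dt + dw/dt) = 2(5 + 7) = 24 cm/s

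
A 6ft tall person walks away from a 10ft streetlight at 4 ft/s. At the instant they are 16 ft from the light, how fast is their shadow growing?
6 ft/s

By similar triangles: 10/(x+s) = 6/s
Solving: s = 6x/4
ds/dt = 6/4 · dx/dt = 3/2 · 4 = 6 ft/s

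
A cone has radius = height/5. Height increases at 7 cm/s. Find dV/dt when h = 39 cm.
10647π/25 cm³/s

V = (1/3)π(h/5)²h = πh³/75
dV/dt = πh²/25 · 7
At h = 39: dV/dt = 10647π/25 cm³/s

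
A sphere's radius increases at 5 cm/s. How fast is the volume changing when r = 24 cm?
11520π cm³/s

V = (4/3)πr³
dV/dt = dV/dr · dr/dt = 4πr² · 5
At r = 24: dV/dt = 11520π cm³/s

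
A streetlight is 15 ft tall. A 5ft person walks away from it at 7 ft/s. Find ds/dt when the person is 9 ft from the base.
7/2 ft/s

By similar triangles: 15/(x+s) = 5/s
Solving: s = 5x/10
ds/dt = 5/10 · dx/dt = 1/2 · 7 = 7/2 ft/s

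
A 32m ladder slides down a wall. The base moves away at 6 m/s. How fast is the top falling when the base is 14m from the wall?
14√23/23 ≈ 2.919 m/s

x² + y² = 32²
2x·dx/dt + 2y·dy/dt = 0
dy/dt = -x/y · dx/dt = -14/(6√23) · 6 = -14√23/23 m/s
The top is descending at 14√23/23 ≈ 2.919 m/s.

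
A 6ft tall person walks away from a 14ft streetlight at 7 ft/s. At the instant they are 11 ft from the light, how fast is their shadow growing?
21/4 ft/s

By similar triangles: 14/(x+s) = 6/s
Solving: s = 6x/8
ds/dt = 6/8 · dx/dt = 3/4 · 7 = 21/4 ft/s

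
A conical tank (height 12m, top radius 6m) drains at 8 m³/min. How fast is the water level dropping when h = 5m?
32/(25π) ≈ 0.4074 m/min

r/h = 6/12, so r = (1/2)h
V = (1/3)πr²h = (1/3)π((1/2)h)²h = (1/12)πh³
dV/dh = (1/4)πh²
dh/dt = (dV/dt)/(dV/dh) = -8/((1/4)π·5²) = -32/(25π) m/min
The level is dropping at 32/(25π) ≈ 0.4074 m/min.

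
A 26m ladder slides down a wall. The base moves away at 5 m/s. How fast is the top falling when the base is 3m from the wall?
15√667/667 ≈ 0.5808 m/s

x² + y² = 26²
2x·dx/dt + 2y·dy/dt = 0
dy/dt = -x/y · dx/dt = -3/√667 · 5 = -15√667/667 m/s
The top is descending at 15√667/667 ≈ 0.5808 m/s.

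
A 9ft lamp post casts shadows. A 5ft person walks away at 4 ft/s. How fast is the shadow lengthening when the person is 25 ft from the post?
5 ft/s

By similar triangles: 9/(x+s) = 5/s
Solving: s = 5x/4
ds/dt = 5/4 · dx/dt = 5/4 · 4 = 5 ft/s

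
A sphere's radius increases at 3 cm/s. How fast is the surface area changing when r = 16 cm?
384π cm²/s

S = 4πr²
dS/dt = dS/dr · dr/dt = 8πr · 3
At r = 16: dS/dt = 384π cm²/s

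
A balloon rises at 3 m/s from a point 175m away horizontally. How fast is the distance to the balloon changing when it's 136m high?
408√49121/49121 ≈ 1.841 m/s

z² = 175² + y²
z = √(175² + 136²) = √49121
dz/dt = y/z · dy/dt = 136/√49121 · 3 = 408√49121/49121 ≈ 1.841 m/s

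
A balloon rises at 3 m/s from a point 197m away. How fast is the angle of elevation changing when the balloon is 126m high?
0.010807 rad/s

tan(θ) = y/197
sec²(θ) · dθ/dt = (1/197) · dy/dt
dθ/dt = cos²(θ)/197 · 3 = 197/(197² + 126²) · 3
dθ/dt = 0.010807 rad/s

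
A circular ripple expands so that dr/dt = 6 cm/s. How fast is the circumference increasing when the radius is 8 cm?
12π cm/s

C = 2πr
dC/dt = 2π · dr/dt = 2π · 6 = 12π cm/s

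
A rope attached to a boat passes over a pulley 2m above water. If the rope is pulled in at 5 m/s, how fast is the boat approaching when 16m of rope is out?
40√7/21 ≈ 5.04 m/s

rope² = x² + 2²
x = √(16² - 2²) = 6√7
dx/dt = (rope/x) · d(rope)/dt = (16/(6√7)) · (-5) = -40√7/21 m/s
The boat approaches at 40√7/21 ≈ 5.04 m/s.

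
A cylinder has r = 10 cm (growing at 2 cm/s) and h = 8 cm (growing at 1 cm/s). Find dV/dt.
420π cm³/s

V = πr²h
dV/dt = 2πrh·dr/dt + πr²·dh/dt
= 2π(10)(8)(2) + π(10)²(1)
= 420π cm³/s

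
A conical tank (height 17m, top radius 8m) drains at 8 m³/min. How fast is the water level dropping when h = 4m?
289/(128π) ≈ 0.7187 m/min

r/h = 8/17, so r = (8/17)h
V = (1/3)πr²h = (1/3)π((8/17)h)²h = (64/867)πh³
dV/dh = (64/289)πh²
dh/dt = (dV/dt)/(dV/dh) = -8/((64/289)π·4²) = -289/(128π) m/min
The level is dropping at 289/(128π) ≈ 0.7187 m/min.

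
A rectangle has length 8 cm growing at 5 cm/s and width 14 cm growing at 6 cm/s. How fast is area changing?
118 cm²/s

A = lw
dA/dt = w·dl/dt + l·dw/dt = 14·5 + 8·6 = 118 cm²/s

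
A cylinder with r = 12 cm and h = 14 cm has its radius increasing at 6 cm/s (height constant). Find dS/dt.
456π cm²/s

S = 2πrh + 2πr² (lateral + bases)
dS/dt = (2πh + 4πr)·dr/dt = (2π·14 + 4π·12)·6
= 456π cm²/s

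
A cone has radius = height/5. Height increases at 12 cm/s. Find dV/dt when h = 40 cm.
768π cm³/s

V = (1/3)π(h/5)²h = πh³/75
dV/dt = πh²/25 · 12
At h = 40: dV/dt = 768π cm³/s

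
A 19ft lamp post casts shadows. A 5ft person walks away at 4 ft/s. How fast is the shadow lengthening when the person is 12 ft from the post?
10/7 ft/s

By similar triangles: 19/(x+s) = 5/s
Solving: s = 5x/14
ds/dt = 5/14 · dx/dt = 5/14 · 4 = 10/7 ft/s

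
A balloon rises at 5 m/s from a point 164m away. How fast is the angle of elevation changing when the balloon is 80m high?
0.024628 rad/s

tan(θ) = y/164
sec²(θ) · dθ/dt = (1/164) · dy/dt
dθ/dt = cos²(θ)/164 · 5 = 164/(164² + 80²) · 5
dθ/dt = 0.024628 rad/s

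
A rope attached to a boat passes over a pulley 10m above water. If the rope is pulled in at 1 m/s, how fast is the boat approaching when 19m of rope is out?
19√29/87 ≈ 1.176 m/s

rope² = x² + 10²
x = √(19² - 10²) = 3√29
dx/dt = (rope/x) · d(rope)/dt = (19/(3√29)) · (-1) = -19√29/87 m/s
The boat approaches at 19√29/87 ≈ 1.176 m/s.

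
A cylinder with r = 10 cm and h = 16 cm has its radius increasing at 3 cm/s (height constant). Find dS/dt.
216π cm²/s

S = 2πrh + 2πr² (lateral + bases)
dS/dt = (2πh + 4πr)·dr/dt = (2π·16 + 4π·10)·3
= 216π cm²/s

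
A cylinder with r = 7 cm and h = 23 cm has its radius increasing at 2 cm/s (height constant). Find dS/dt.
148π cm²/s

S = 2πrh + 2πr² (lateral + bases)
dS/dt = (2πh + 4πr)·dr/dt = (2π·23 + 4π·7)·2
= 148π cm²/s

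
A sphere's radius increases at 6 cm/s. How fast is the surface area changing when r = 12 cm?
576π cm²/s

S = 4πr²
dS/dt = dS/dr · dr/dt = 8πr · 6
At r = 12: dS/dt = 576π cm²/s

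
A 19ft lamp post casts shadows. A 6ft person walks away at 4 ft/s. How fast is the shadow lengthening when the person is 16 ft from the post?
24/13 ft/s

By similar triangles: 19/(x+s) = 6/s
Solving: s = 6x/13
ds/dt = 6/13 · dx/dt = 6/13 · 4 = 24/13 ft/s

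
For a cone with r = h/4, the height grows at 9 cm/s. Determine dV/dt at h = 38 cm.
3249π/4 cm³/s

V = (1/3)π(h/4)²h = πh³/48
dV/dt = πh²/16 · 9
At h = 38: dV/dt = 3249π/4 cm³/s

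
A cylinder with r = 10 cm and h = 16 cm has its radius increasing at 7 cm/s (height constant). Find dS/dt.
504π cm²/s

S = 2πrh + 2πr² (lateral + bases)
dS/dt = (2πh + 4πr)·dr/dt = (2π·16 + 4π·10)·7
= 504π cm²/s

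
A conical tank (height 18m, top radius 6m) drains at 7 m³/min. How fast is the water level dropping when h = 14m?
9/(28π) ≈ 0.1023 m/min

r/h = 6/18, so r = (1/3)h
V = (1/3)πr²h = (1/3)π((1/3)h)²h = (1/27)πh³
dV/dh = (1/9)πh²
dh/dt = (dV/dt)/(dV/dh) = -7/((1/9)π·14²) = -9/(28π) m/min
The level is dropping at 9/(28π) ≈ 0.1023 m/min.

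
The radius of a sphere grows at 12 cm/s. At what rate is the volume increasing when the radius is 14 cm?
9408π cm³/s

V = (4/3)πr³
dV/dt = dV/dr · dr/dt = 4πr² · 12
At r = 14: dV/dt = 9408π cm³/s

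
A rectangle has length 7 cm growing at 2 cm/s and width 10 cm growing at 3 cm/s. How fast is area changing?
41 cm²/s

A = lw
dA/dt = w·dl/dt + l·dw/dt = 10·2 + 7·3 = 41 cm²/s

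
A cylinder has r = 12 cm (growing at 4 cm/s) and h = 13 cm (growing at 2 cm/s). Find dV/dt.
1536π cm³/s

V = πr²h
dV/dt = 2πrh·dr/dt + πr²·dh/dt
= 2π(12)(13)(4) + π(12)²(2)
= 1536π cm³/s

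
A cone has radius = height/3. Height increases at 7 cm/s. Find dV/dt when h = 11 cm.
847π/9 cm³/s

V = (1/3)π(h/3)²h = πh³/27
dV/dt = πh²/9 · 7
At h = 11: dV/dt = 847π/9 cm³/s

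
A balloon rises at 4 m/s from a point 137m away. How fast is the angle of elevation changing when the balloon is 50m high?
0.025765 rad/s

tan(θ) = y/137
sec²(θ) · dθ/dt = (1/137) · dy/dt
dθ/dt = cos²(θ)/137 · 4 = 137/(137² + 50²) · 4
dθ/dt = 0.025765 rad/s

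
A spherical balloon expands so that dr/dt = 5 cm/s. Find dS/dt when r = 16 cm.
640π cm²/s

S = 4πr²
dS/dt = dS/dr · dr/dt = 8πr · 5
At r = 16: dS/dt = 640π cm²/s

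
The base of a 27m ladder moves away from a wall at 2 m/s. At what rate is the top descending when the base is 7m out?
7√170/170 ≈ 0.5369 m/s

x² + y² = 27²
2x·dx/dt + 2y·dy/dt = 0
dy/dt = -x/y · dx/dt = -7/(2√170) · 2 = -7√170/170 m/s
The top is descending at 7√170/170 ≈ 0.5369 m/s.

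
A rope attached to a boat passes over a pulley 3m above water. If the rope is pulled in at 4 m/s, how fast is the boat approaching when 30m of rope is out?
40√11/33 ≈ 4.02 m/s

rope² = x² + 3²
x = √(30² - 3²) = 9√11
dx/dt = (rope/x) · d(rope)/dt = (30/(9√11)) · (-4) = -40√11/33 m/s
The boat approaches at 40√11/33 ≈ 4.02 m/s.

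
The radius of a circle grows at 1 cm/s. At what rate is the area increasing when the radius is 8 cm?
16π cm²/s

A = πr²
dA/dt = 2πr · dr/dt = 2π(8)(1) = 16π cm²/s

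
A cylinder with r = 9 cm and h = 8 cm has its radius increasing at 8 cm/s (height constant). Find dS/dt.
416π cm²/s

S = 2πrh + 2πr² (lateral + bases)
dS/dt = (2πh + 4πr)·dr/dt = (2π·8 + 4π·9)·8
= 416π cm²/s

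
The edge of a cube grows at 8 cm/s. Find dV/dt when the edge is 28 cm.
18816 cm³/s

V = s³
dV/dt = 3s² · ds/dt = 3·28²·8 = 18816 cm³/s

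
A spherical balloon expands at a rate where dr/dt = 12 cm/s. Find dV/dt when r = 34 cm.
55488π cm³/s

V = (4/3)πr³
dV/dt = dV/dr · dr/dt = 4πr² · 12
At r = 34: dV/dt = 55488π cm³/s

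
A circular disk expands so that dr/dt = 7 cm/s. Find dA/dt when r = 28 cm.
392π cm²/s

A = πr²
dA/dt = 2πr · dr/dt = 2π(28)(7) = 392π cm²/s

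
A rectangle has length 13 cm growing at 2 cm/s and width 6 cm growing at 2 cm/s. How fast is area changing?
38 cm²/s

A = lw
dA/dt = w·dl/dt + l·dw/dt = 6·2 + 13·2 = 38 cm²/s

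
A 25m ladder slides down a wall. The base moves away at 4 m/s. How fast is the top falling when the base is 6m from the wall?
24√589/589 ≈ 0.9889 m/s

x² + y² = 25²
2x·dx/dt + 2y·dy/dt = 0
dy/dt = -x/y · dx/dt = -6/√589 · 4 = -24√589/589 m/s
The top is descending at 24√589/589 ≈ 0.9889 m/s.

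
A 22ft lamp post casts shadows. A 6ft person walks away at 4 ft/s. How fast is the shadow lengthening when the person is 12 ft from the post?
3/2 ft/s

By similar triangles: 22/(x+s) = 6/s
Solving: s = 6x/16
ds/dt = 6/16 · dx/dt = 3/8 · 4 = 3/2 ft/s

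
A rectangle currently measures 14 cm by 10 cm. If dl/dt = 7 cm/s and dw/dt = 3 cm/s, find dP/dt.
20 cm/s

P = 2(l + w)
dP/dt = 2(dl/dt + dw/dt) = 2(7 + 3) = 20 cm/s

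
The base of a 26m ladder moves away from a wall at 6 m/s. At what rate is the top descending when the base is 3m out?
18√667/667 ≈ 0.697 m/s

x² + y² = 26²
2x·dx/dt + 2y·dy/dt = 0
dy/dt = -x/y · dx/dt = -3/√667 · 6 = -18√667/667 m/s
The top is descending at 18√667/667 ≈ 0.697 m/s.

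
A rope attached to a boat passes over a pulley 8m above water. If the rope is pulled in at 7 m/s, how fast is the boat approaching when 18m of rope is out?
63√65/65 ≈ 7.814 m/s

rope² = x² + 8²
x = √(18² - 8²) = 2√65
dx/dt = (rope/x) · d(rope)/dt = (18/(2√65)) · (-7) = -63√65/65 m/s
The boat approaches at 63√65/65 ≈ 7.814 m/s.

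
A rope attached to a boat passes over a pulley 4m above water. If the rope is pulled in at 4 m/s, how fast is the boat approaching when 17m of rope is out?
68√273/273 ≈ 4.116 m/s

rope² = x² + 4²
x = √(17² - 4²) = √273
dx/dt = (rope/x) · d(rope)/dt = (17/√273) · (-4) = -68√273/273 m/s
The boat approaches at 68√273/273 ≈ 4.116 m/s.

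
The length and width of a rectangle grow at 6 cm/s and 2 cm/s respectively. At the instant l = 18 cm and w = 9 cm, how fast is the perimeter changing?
16 cm/s

P = 2(l + w)
dP/dt = 2(dl/dt + dw/dt) = 2(6 + 2) = 16 cm/s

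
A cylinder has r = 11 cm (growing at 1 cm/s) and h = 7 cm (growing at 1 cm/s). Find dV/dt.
275π cm³/s

V = πr²h
dV/dt = 2πrh·dr/dt + πr²·dh/dt
= 2π(11)(7)(1) + π(11)²(1)
= 275π cm³/s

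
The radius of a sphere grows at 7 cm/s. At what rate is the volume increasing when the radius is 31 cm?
26908π cm³/s

V = (4/3)πr³
dV/dt = dV/dr · dr/dt = 4πr² · 7
At r = 31: dV/dt = 26908π cm³/s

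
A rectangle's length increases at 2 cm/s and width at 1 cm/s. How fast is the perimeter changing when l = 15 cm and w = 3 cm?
6 cm/s

P = 2(l + w)
dP/dt = 2(dl/dt + dw/dt) = 2(2 + 1) = 6 cm/s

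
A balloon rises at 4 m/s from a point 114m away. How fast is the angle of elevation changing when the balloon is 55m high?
0.028463 rad/s

tan(θ) = y/114
sec²(θ) · dθ/dt = (1/114) · dy/dt
dθ/dt = cos²(θ)/114 · 4 = 114/(114² + 55²) · 4
dθ/dt = 0.028463 rad/s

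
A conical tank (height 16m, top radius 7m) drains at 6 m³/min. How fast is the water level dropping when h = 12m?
32/(147π) ≈ 0.06929 m/min

r/h = 7/16, so r = (7/16)h
V = (1/3)πr²h = (1/3)π((7/16)h)²h = (49/768)πh³
dV/dh = (49/256)πh²
dh/dt = (dV/dt)/(dV/dh) = -6/((49/256)π·12²) = -32/(147π) m/min
The level is dropping at 32/(147π) ≈ 0.06929 m/min.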